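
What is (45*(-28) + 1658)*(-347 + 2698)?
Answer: 935698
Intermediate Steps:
(45*(-28) + 1658)*(-347 + 2698) = (-1260 + 1658)*2351 = 398*2351 = 935698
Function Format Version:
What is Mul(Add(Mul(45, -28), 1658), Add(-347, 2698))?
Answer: 935698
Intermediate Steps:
Mul(Add(Mul(45, -28), 1658), Add(-347, 2698)) = Mul(Add(-1260, 1658), 2351) = Mul(398, 2351) = 935698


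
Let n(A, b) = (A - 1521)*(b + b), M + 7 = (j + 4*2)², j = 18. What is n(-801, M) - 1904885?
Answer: -5011721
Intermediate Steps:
M = 669 (M = -7 + (18 + 4*2)² = -7 + (18 + 8)² = -7 + 26² = -7 + 676 = 669)
n(A, b) = 2*b*(-1521 + A) (n(A, b) = (-1521 + A)*(2*b) = 2*b*(-1521 + A))
n(-801, M) - 1904885 = 2*669*(-1521 - 801) - 1904885 = 2*669*(-2322) - 1904885 = -3106836 - 1904885 = -5011721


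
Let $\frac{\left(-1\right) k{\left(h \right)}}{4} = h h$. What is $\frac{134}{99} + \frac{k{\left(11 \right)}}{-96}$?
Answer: $\frac{5065}{792} \approx 6.3952$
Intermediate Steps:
$k{\left(h \right)} = - 4 h^{2}$ ($k{\left(h \right)} = - 4 h h = - 4 h^{2}$)
$\frac{134}{99} + \frac{k{\left(11 \right)}}{-96} = \frac{134}{99} + \frac{\left(-4\right) 11^{2}}{-96} = 134 \cdot \frac{1}{99} + \left(-4\right) 121 \left(- \frac{1}{96}\right) = \frac{134}{99} - - \frac{121}{24} = \frac{134}{99} + \frac{121}{24} = \frac{5065}{792}$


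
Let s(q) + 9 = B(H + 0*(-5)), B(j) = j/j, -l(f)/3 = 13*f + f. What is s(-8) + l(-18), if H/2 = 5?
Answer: 748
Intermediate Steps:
H = 10 (H = 2*5 = 10)
l(f) = -42*f (l(f) = -3*(13*f + f) = -42*f)
B(j) = 1
s(q) = -8 (s(q) = -9 + 1 = -8)
s(-8) + l(-18) = -8 - 42*(-18) = -8 + 756 = 748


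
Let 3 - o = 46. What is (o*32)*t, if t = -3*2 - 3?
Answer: 12384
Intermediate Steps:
o = -43 (o = 3 - 1*46 = 3 - 46 = -43)
t = -9 (t = -6 - 3 = -9)
(o*32)*t = -43*32*(-9) = -1376*(-9) = 12384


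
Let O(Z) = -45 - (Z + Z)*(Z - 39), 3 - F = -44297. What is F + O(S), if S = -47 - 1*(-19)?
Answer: 40503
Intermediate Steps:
F = 44300 (F = 3 - 1*(-44297) = 3 + 44297 = 44300)
S = -28 (S = -47 + 19 = -28)
O(Z) = -45 - 2*Z*(-39 + Z)
F + O(S) = 44300 + (-45 - 2*(-28)² + 78*(-28)) = 44300 + (-45 - 2*784 - 2184) = 44300 + (-45 - 1568 - 2184) = 44300 - 3797 = 40503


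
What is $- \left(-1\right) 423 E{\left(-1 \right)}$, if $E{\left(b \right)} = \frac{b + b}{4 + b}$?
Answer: $-282$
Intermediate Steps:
$E{\left(b \right)} = \frac{2 b}{4 + b}$
$- \left(-1\right) 423 E{\left(-1 \right)} = - \left(-1\right) 423 \cdot 2 \left(-1\right) \frac{1}{4 - 1} = - \left(-1\right) 423 \cdot 2 \left(-1\right) \frac{1}{3} = - \left(-1\right) 423 \left(- \frac{2}{3}\right) = - \left(-1\right) \left(-282\right) = \left(-1\right) 282 = -282$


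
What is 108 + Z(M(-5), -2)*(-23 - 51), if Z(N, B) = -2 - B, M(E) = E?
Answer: 108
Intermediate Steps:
108 + Z(M(-5), -2)*(-23 - 51) = 108 + (-2 - 1*(-2))*(-23 - 51) = 108 + (-2 + 2)*(-74) = 108 + 0*(-74) = 108 + 0 = 108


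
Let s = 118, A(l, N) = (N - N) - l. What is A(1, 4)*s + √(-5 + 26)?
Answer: -118 + √21 ≈ -113.42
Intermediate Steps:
A(l, N) = -l (A(l, N) = 0 - l = -l)
A(1, 4)*s + √(-5 + 26) = -1*1*118 + √(-5 + 26) = -1*118 + √21 = -118 + √21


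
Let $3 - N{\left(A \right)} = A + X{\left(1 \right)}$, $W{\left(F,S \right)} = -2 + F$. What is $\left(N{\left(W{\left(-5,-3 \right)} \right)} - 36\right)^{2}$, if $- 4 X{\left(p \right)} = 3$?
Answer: $\frac{10201}{16} \approx 637.56$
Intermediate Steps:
$X{\left(p \right)} = - \frac{3}{4}$ ($X{\left(p \right)} = \left(- \frac{1}{4}\right) 3 = - \frac{3}{4}$)
$N{\left(A \right)} = \frac{15}{4} - A$ ($N{\left(A \right)} = 3 - \left(A - \frac{3}{4}\right) = 3 - \left(- \frac{3}{4} + A\right) = \frac{15}{4} - A$)
$\left(N{\left(W{\left(-5,-3 \right)} \right)} - 36\right)^{2} = \left(\left(\frac{15}{4} - \left(-2 - 5\right)\right) - 36\right)^{2} = \left(\left(\frac{15}{4} - -7\right) - 36\right)^{2} = \left(\left(\frac{15}{4} + 7\right) - 36\right)^{2} = \left(\frac{43}{4} - 36\right)^{2} = \left(- \frac{101}{4}\right)^{2} = \frac{10201}{16}$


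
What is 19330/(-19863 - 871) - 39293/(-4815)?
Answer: 360813556/49917105 ≈ 7.2283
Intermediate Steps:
19330/(-19863 - 871) - 39293/(-4815) = 19330/(-20734) - 39293*(-1/4815) = 19330*(-1/20734) + 39293/4815 = -9665/10367 + 39293/4815 = 360813556/49917105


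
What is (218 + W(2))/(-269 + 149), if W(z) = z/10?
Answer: -1091/600 ≈ -1.8183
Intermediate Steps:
W(z) = z/10 (W(z) = z*(⅒) = z/10)
(218 + W(2))/(-269 + 149) = (218 + (⅒)*2)/(-269 + 149) = (218 + ⅕)/(-120) = (1091/5)*(-1/120) = -1091/600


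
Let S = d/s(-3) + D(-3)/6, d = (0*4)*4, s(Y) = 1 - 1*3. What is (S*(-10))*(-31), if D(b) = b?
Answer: -155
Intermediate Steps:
s(Y) = -2 (s(Y) = 1 - 3 = -2)
d = 0 (d = 0*4 = 0)
S = -½ (S = 0/(-2) - 3/6 = 0*(-½) - 3*⅙ = 0 - ½ = -½ ≈ -0.50000)
(S*(-10))*(-31) = -½*(-10)*(-31) = 5*(-31) = -155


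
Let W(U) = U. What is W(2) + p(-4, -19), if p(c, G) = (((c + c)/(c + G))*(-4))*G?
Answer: 654/23 ≈ 28.435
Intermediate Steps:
p(c, G) = -8*G*c/(G + c) (p(c, G) = (((2*c)/(G + c))*(-4))*G = ((2*c/(G + c))*(-4))*G = (-8*c/(G + c))*G = -8*G*c/(G + c))
W(2) + p(-4, -19) = 2 - 8*(-19)*(-4)/(-19 - 4) = 2 - 8*(-19)*(-4)/(-23) = 2 - 8*(-19)*(-4)*(-1/23) = 2 + 608/23 = 654/23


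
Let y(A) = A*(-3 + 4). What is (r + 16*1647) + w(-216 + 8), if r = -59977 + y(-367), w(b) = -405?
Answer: -34397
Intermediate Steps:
y(A) = A (y(A) = A*1 = A)
r = -60344 (r = -59977 - 367 = -60344)
(r + 16*1647) + w(-216 + 8) = (-60344 + 16*1647) - 405 = (-60344 + 26352) - 405 = -33992 - 405 = -34397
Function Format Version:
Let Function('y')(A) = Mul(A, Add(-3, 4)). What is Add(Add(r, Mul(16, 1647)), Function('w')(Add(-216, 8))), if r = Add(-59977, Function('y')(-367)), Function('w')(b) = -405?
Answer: -34397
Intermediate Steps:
Function('y')(A) = A (Function('y')(A) = Mul(A, 1) = A)
r = -60344 (r = Add(-59977, -367) = -60344)
Add(Add(r, Mul(16, 1647)), Function('w')(Add(-216, 8))) = Add(Add(-60344, Mul(16, 1647)), -405) = Add(Add(-60344, 26352), -405) = Add(-33992, -405) = -34397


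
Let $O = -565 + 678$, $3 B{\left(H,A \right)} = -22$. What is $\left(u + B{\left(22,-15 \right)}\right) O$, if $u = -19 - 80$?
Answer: $- \frac{36047}{3} \approx -12016.0$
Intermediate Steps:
$B{\left(H,A \right)} = - \frac{22}{3}$ ($B{\left(H,A \right)} = \frac{1}{3} \left(-22\right) = - \frac{22}{3}$)
$u = -99$ ($u = -19 - 80 = -99$)
$O = 113$
$\left(u + B{\left(22,-15 \right)}\right) O = \left(-99 - \frac{22}{3}\right) 113 = \left(- \frac{319}{3}\right) 113 = - \frac{36047}{3}$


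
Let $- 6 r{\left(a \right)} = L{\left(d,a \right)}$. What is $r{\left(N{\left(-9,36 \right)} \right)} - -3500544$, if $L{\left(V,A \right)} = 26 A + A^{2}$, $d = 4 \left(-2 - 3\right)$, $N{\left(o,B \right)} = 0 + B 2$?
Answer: $3499368$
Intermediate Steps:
$N{\left(o,B \right)} = 2 B$ ($N{\left(o,B \right)} = 0 + 2 B = 2 B$)
$d = -20$ ($d = 4 \left(-5\right) = -20$)
$L{\left(V,A \right)} = A^{2} + 26 A$
$r{\left(a \right)} = - \frac{a \left(26 + a\right)}{6}$
$r{\left(N{\left(-9,36 \right)} \right)} - -3500544 = - \frac{2 \cdot 36 \left(26 + 2 \cdot 36\right)}{6} - -3500544 = \left(- \frac{1}{6}\right) 72 \left(26 + 72\right) + 3500544 = \left(- \frac{1}{6}\right) 72 \cdot 98 + 3500544 = -1176 + 3500544 = 3499368$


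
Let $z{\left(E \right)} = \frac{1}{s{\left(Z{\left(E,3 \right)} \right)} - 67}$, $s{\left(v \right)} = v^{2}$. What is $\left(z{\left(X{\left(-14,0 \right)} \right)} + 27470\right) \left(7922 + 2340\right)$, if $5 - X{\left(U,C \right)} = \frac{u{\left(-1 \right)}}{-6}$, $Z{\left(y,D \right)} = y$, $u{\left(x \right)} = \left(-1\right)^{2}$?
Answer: $\frac{409032380708}{1451} \approx 2.819 \cdot 10^{8}$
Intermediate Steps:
$u{\left(x \right)} = 1$
$X{\left(U,C \right)} = \frac{31}{6}$ ($X{\left(U,C \right)} = 5 - 1 \frac{1}{-6} = 5 - 1 \left(- \frac{1}{6}\right) = 5 - - \frac{1}{6} = 5 + \frac{1}{6} = \frac{31}{6}$)
$z{\left(E \right)} = \frac{1}{-67 + E^{2}}$ ($z{\left(E \right)} = \frac{1}{E^{2} - 67} = \frac{1}{-67 + E^{2}}$)
$\left(z{\left(X{\left(-14,0 \right)} \right)} + 27470\right) \left(7922 + 2340\right) = \left(\frac{1}{-67 + \left(\frac{31}{6}\right)^{2}} + 27470\right) \left(7922 + 2340\right) = \left(\frac{1}{-67 + \frac{961}{36}} + 27470\right) 10262 = \left(\frac{1}{- \frac{1451}{36}} + 27470\right) 10262 = \left(- \frac{36}{1451} + 27470\right) 10262 = \frac{39858934}{1451} \cdot 10262 = \frac{409032380708}{1451}$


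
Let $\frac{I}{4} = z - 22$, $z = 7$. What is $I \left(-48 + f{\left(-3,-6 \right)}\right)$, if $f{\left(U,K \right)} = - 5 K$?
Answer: $1080$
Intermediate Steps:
$I = -60$ ($I = 4 \left(7 - 22\right) = 4 \left(-15\right) = -60$)
$I \left(-48 + f{\left(-3,-6 \right)}\right) = - 60 \left(-48 - -30\right) = - 60 \left(-48 + 30\right) = \left(-60\right) \left(-18\right) = 1080$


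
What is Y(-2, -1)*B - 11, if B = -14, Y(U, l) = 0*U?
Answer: -11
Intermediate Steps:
Y(U, l) = 0
Y(-2, -1)*B - 11 = 0*(-14) - 11 = 0 - 11 = -11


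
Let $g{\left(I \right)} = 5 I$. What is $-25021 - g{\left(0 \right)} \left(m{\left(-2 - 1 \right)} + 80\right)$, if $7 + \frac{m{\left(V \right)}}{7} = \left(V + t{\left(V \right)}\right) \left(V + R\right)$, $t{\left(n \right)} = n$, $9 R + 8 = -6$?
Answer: $-25021$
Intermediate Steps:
$R = - \frac{14}{9}$ ($R = - \frac{8}{9} + \frac{1}{9} \left(-6\right) = - \frac{8}{9} - \frac{2}{3} = - \frac{14}{9} \approx -1.5556$)
$m{\left(V \right)} = -49 + 14 V \left(- \frac{14}{9} + V\right)$ ($m{\left(V \right)} = -49 + 7 \left(V + V\right) \left(V - \frac{14}{9}\right) = -49 + 7 \cdot 2 V \left(- \frac{14}{9} + V\right) = -49 + 14 V \left(- \frac{14}{9} + V\right)$)
$-25021 - g{\left(0 \right)} \left(m{\left(-2 - 1 \right)} + 80\right) = -25021 - 5 \cdot 0 \left(\left(-49 + 14 \left(-2 - 1\right)^{2} - \frac{196 \left(-2 - 1\right)}{9}\right) + 80\right) = -25021 - 0 \left(\left(-49 + 14 \left(-2 - 1\right)^{2} - \frac{196 \left(-2 - 1\right)}{9}\right) + 80\right) = -25021 - 0 \left(\left(-49 + 14 \left(-3\right)^{2} - - \frac{196}{3}\right) + 80\right) = -25021 - 0 \left(\left(-49 + 14 \cdot 9 + \frac{196}{3}\right) + 80\right) = -25021 - 0 \left(\left(-49 + 126 + \frac{196}{3}\right) + 80\right) = -25021 - 0 \left(\frac{427}{3} + 80\right) = -25021 - 0 \cdot \frac{667}{3} = -25021 - 0 = -25021 + 0 = -25021$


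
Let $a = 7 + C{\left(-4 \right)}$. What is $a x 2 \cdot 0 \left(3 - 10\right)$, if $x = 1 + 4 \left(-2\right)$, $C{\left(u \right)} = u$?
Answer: $0$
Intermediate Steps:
$a = 3$ ($a = 7 - 4 = 3$)
$x = -7$ ($x = 1 - 8 = -7$)
$a x 2 \cdot 0 \left(3 - 10\right) = 3 \left(-7\right) 2 \cdot 0 \left(3 - 10\right) = - 21 \cdot 0 \left(3 - 10\right) = - 21 \cdot 0 \left(-7\right) = \left(-21\right) 0 = 0$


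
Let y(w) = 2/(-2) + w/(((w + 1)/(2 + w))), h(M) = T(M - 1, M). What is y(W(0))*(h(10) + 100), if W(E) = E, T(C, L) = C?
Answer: -109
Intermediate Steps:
h(M) = -1 + M (h(M) = M - 1 = -1 + M)
y(w) = -1 + w*(2 + w)/(1 + w) (y(w) = 2*(-½) + w/(((1 + w)/(2 + w))) = -1 + w/(((1 + w)/(2 + w))) = -1 + w*((2 + w)/(1 + w)) = -1 + w*(2 + w)/(1 + w))
y(W(0))*(h(10) + 100) = ((-1 + 0 + 0²)/(1 + 0))*((-1 + 10) + 100) = ((-1 + 0 + 0)/1)*(9 + 100) = (1*(-1))*109 = -1*109 = -109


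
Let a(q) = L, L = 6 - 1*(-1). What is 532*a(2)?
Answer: 3724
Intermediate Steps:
L = 7 (L = 6 + 1 = 7)
a(q) = 7
532*a(2) = 532*7 = 3724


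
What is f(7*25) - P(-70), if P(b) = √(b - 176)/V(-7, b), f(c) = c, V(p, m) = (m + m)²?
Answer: 175 - I*√246/19600 ≈ 175.0 - 0.00080022*I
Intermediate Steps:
V(p, m) = 4*m² (V(p, m) = (2*m)² = 4*m²)
P(b) = √(-176 + b)/(4*b²) (P(b) = √(b - 176)/((4*b²)) = √(-176 + b)*(1/(4*b²)) = √(-176 + b)/(4*b²))
f(7*25) - P(-70) = 7*25 - √(-176 - 70)/(4*(-70)²) = 175 - √(-246)/(4*4900) = 175 - I*√246/(4*4900) = 175 - I*√246/19600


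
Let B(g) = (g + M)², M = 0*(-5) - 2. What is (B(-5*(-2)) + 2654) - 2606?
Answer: 112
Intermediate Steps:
M = -2 (M = 0 - 2 = -2)
B(g) = (-2 + g)² (B(g) = (g - 2)² = (-2 + g)²)
(B(-5*(-2)) + 2654) - 2606 = ((-2 - 5*(-2))² + 2654) - 2606 = ((-2 + 10)² + 2654) - 2606 = (8² + 2654) - 2606 = (64 + 2654) - 2606 = 2718 - 2606 = 112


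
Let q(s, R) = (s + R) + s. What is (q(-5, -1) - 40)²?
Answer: 2601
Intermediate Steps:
q(s, R) = R + 2*s (q(s, R) = (R + s) + s = R + 2*s)
(q(-5, -1) - 40)² = ((-1 + 2*(-5)) - 40)² = ((-1 - 10) - 40)² = (-11 - 40)² = (-51)² = 2601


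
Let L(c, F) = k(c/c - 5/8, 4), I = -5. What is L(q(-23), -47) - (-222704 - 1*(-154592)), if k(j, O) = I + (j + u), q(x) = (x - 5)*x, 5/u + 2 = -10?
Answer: 1634567/24 ≈ 68107.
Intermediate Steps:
u = -5/12 (u = 5/(-2 - 10) = 5/(-12) = 5*(-1/12) = -5/12 ≈ -0.41667)
q(x) = x*(-5 + x) (q(x) = (-5 + x)*x = x*(-5 + x))
k(j, O) = -65/12 + j (k(j, O) = -5 + (j - 5/12) = -5 + (-5/12 + j) = -65/12 + j)
L(c, F) = -121/24 (L(c, F) = -65/12 + (c/c - 5/8) = -65/12 + (1 - 5*1/8) = -65/12 + (1 - 5/8) = -65/12 + 3/8 = -121/24)
L(q(-23), -47) - (-222704 - 1*(-154592)) = -121/24 - (-222704 - 1*(-154592)) = -121/24 - (-222704 + 154592) = -121/24 - 1*(-68112) = -121/24 + 68112 = 1634567/24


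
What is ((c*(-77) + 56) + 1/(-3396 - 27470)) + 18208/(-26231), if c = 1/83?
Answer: 3654243224469/67200621818 ≈ 54.378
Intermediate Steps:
c = 1/83 ≈ 0.012048
((c*(-77) + 56) + 1/(-3396 - 27470)) + 18208/(-26231) = (((1/83)*(-77) + 56) + 1/(-3396 - 27470)) + 18208/(-26231) = ((-77/83 + 56) + 1/(-30866)) + 18208*(-1/26231) = (4571/83 - 1/30866) - 18208/26231 = 141088403/2561878 - 18208/26231 = 3654243224469/67200621818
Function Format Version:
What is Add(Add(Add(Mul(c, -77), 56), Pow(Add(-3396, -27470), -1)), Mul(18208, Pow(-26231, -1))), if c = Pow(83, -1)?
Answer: Rational(3654243224469, 67200621818) ≈ 54.378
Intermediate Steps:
c = Rational(1, 83) ≈ 0.012048
Add(Add(Add(Mul(c, -77), 56), Pow(Add(-3396, -27470), -1)), Mul(18208, Pow(-26231, -1))) = Add(Add(Add(Mul(Rational(1, 83), -77), 56), Pow(Add(-3396, -27470), -1)), Mul(18208, Pow(-26231, -1))) = Add(Add(Add(Rational(-77, 83), 56), Pow(-30866, -1)), Mul(18208, Rational(-1, 26231))) = Add(Add(Rational(4571, 83), Rational(-1, 30866)), Rational(-18208, 26231)) = Add(Rational(141088403, 2561878), Rational(-18208, 26231)) = Rational(3654243224469, 67200621818)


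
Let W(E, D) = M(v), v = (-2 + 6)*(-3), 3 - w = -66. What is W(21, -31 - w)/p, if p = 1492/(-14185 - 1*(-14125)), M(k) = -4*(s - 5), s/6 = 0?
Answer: -300/373 ≈ -0.80429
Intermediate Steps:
w = 69 (w = 3 - 1*(-66) = 3 + 66 = 69)
s = 0 (s = 6*0 = 0)
v = -12 (v = 4*(-3) = -12)
M(k) = 20 (M(k) = -4*(0 - 5) = -4*(-5) = 20)
W(E, D) = 20
p = -373/15 (p = 1492/(-14185 + 14125) = 1492/(-60) = 1492*(-1/60) = -373/15 ≈ -24.867)
W(21, -31 - w)/p = 20/(-373/15) = 20*(-15/373) = -300/373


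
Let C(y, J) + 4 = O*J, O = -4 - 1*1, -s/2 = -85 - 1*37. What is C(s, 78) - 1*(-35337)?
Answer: 34943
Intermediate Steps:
s = 244 (s = -2*(-85 - 1*37) = -2*(-85 - 37) = -2*(-122) = 244)
O = -5 (O = -4 - 1 = -5)
C(y, J) = -4 - 5*J
C(s, 78) - 1*(-35337) = (-4 - 5*78) - 1*(-35337) = (-4 - 390) + 35337 = -394 + 35337 = 34943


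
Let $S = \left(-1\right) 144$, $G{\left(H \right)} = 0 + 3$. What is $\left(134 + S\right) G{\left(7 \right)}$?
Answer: $-30$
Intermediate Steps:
$G{\left(H \right)} = 3$
$S = -144$
$\left(134 + S\right) G{\left(7 \right)} = \left(134 - 144\right) 3 = \left(-10\right) 3 = -30$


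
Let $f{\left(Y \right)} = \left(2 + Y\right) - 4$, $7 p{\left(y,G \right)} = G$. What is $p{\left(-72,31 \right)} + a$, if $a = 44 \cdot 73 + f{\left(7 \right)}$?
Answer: $\frac{22550}{7} \approx 3221.4$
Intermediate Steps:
$p{\left(y,G \right)} = \frac{G}{7}$
$f{\left(Y \right)} = -2 + Y$
$a = 3217$ ($a = 44 \cdot 73 + \left(-2 + 7\right) = 3212 + 5 = 3217$)
$p{\left(-72,31 \right)} + a = \frac{1}{7} \cdot 31 + 3217 = \frac{31}{7} + 3217 = \frac{22550}{7}$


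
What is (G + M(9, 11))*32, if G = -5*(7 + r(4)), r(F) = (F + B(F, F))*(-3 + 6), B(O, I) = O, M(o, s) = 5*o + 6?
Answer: -3328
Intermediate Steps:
M(o, s) = 6 + 5*o
r(F) = 6*F (r(F) = (F + F)*(-3 + 6) = (2*F)*3 = 6*F)
G = -155 (G = -5*(7 + 6*4) = -5*(7 + 24) = -5*31 = -155)
(G + M(9, 11))*32 = (-155 + (6 + 5*9))*32 = (-155 + (6 + 45))*32 = (-155 + 51)*32 = -104*32 = -3328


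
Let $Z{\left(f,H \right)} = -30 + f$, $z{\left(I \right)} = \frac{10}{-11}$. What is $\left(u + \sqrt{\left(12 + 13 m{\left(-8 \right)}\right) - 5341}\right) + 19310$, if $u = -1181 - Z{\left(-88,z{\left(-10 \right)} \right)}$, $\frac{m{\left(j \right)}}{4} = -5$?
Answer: $18247 + 9 i \sqrt{69} \approx 18247.0 + 74.76 i$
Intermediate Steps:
$z{\left(I \right)} = - \frac{10}{11}$ ($z{\left(I \right)} = 10 \left(- \frac{1}{11}\right) = - \frac{10}{11}$)
$m{\left(j \right)} = -20$ ($m{\left(j \right)} = 4 \left(-5\right) = -20$)
$u = -1063$ ($u = -1181 - \left(-30 - 88\right) = -1181 - -118 = -1181 + 118 = -1063$)
$\left(u + \sqrt{\left(12 + 13 m{\left(-8 \right)}\right) - 5341}\right) + 19310 = \left(-1063 + \sqrt{\left(12 + 13 \left(-20\right)\right) - 5341}\right) + 19310 = \left(-1063 + \sqrt{\left(12 - 260\right) - 5341}\right) + 19310 = \left(-1063 + \sqrt{-248 - 5341}\right) + 19310 = \left(-1063 + \sqrt{-5589}\right) + 19310 = \left(-1063 + 9 i \sqrt{69}\right) + 19310 = 18247 + 9 i \sqrt{69}$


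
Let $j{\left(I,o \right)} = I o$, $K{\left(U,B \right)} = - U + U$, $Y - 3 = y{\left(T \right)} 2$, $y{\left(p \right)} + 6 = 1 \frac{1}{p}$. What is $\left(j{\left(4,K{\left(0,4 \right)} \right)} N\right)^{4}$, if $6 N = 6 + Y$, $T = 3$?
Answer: $0$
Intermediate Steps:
$y{\left(p \right)} = -6 + \frac{1}{p}$ ($y{\left(p \right)} = -6 + 1 \frac{1}{p} = -6 + \frac{1}{p}$)
$Y = - \frac{25}{3}$ ($Y = 3 + \left(-6 + \frac{1}{3}\right) 2 = 3 - \frac{34}{3} = - \frac{25}{3} \approx -8.3333$)
$K{\left(U,B \right)} = 0$
$N = - \frac{7}{18}$ ($N = \frac{6 - \frac{25}{3}}{6} = \frac{1}{6} \left(- \frac{7}{3}\right) = - \frac{7}{18} \approx -0.38889$)
$\left(j{\left(4,K{\left(0,4 \right)} \right)} N\right)^{4} = \left(4 \cdot 0 \left(- \frac{7}{18}\right)\right)^{4} = \left(0 \left(- \frac{7}{18}\right)\right)^{4} = 0^{4} = 0$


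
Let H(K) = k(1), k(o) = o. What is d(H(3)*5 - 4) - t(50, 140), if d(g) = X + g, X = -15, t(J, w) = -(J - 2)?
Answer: 34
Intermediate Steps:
t(J, w) = 2 - J (t(J, w) = -(-2 + J) = 2 - J)
H(K) = 1
d(g) = -15 + g
d(H(3)*5 - 4) - t(50, 140) = (-15 + (1*5 - 4)) - (2 - 1*50) = (-15 + (5 - 4)) - (2 - 50) = (-15 + 1) - 1*(-48) = -14 + 48 = 34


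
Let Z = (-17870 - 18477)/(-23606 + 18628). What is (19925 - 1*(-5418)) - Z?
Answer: 6637953/262 ≈ 25336.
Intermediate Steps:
Z = 1913/262 (Z = -36347/(-4978) = -36347*(-1/4978) = 1913/262 ≈ 7.3015)
(19925 - 1*(-5418)) - Z = (19925 - 1*(-5418)) - 1*1913/262 = (19925 + 5418) - 1913/262 = 25343 - 1913/262 = 6637953/262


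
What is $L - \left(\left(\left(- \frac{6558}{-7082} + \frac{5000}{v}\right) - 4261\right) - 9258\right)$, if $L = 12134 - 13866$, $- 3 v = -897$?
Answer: $\frac{12460906912}{1058759} \approx 11769.0$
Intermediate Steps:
$v = 299$ ($v = \left(- \frac{1}{3}\right) \left(-897\right) = 299$)
$L = -1732$
$L - \left(\left(\left(- \frac{6558}{-7082} + \frac{5000}{v}\right) - 4261\right) - 9258\right) = -1732 - \left(\left(\left(- \frac{6558}{-7082} + \frac{5000}{299}\right) - 4261\right) - 9258\right) = -1732 - \left(\left(\left(\left(-6558\right) \left(- \frac{1}{7082}\right) + 5000 \cdot \frac{1}{299}\right) - 4261\right) - 9258\right) = -1732 - \left(\left(\left(\frac{3279}{3541} + \frac{5000}{299}\right) - 4261\right) - 9258\right) = -1732 - \left(\left(\frac{18685421}{1058759} - 4261\right) - 9258\right) = -1732 - \left(- \frac{4492686678}{1058759} - 9258\right) = -1732 - - \frac{14294677500}{1058759} = -1732 + \frac{14294677500}{1058759} = \frac{12460906912}{1058759}$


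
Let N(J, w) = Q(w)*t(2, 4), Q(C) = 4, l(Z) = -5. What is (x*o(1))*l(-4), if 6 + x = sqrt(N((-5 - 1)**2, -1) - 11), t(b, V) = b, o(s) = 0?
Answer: 0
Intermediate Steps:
N(J, w) = 8 (N(J, w) = 4*2 = 8)
x = -6 + I*sqrt(3) (x = -6 + sqrt(8 - 11) = -6 + sqrt(-3) = -6 + I*sqrt(3) ≈ -6.0 + 1.732*I)
(x*o(1))*l(-4) = ((-6 + I*sqrt(3))*0)*(-5) = 0*(-5) = 0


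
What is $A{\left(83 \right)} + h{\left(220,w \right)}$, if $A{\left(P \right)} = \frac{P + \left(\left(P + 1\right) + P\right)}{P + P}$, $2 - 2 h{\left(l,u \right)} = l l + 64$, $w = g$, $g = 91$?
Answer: $- \frac{2011048}{83} \approx -24230.0$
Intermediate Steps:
$w = 91$
$h{\left(l,u \right)} = -31 - \frac{l^{2}}{2}$ ($h{\left(l,u \right)} = 1 - \frac{l l + 64}{2} = 1 - \frac{l^{2} + 64}{2} = 1 - \frac{64 + l^{2}}{2} = 1 - \left(32 + \frac{l^{2}}{2}\right) = -31 - \frac{l^{2}}{2}$)
$A{\left(P \right)} = \frac{1 + 3 P}{2 P}$ ($A{\left(P \right)} = \frac{P + \left(\left(1 + P\right) + P\right)}{2 P} = \left(P + \left(1 + 2 P\right)\right) \frac{1}{2 P} = \left(1 + 3 P\right) \frac{1}{2 P} = \frac{1 + 3 P}{2 P}$)
$A{\left(83 \right)} + h{\left(220,w \right)} = \frac{1 + 3 \cdot 83}{2 \cdot 83} - \left(31 + \frac{220^{2}}{2}\right) = \frac{1}{2} \cdot \frac{1}{83} \left(1 + 249\right) - 24231 = \frac{1}{2} \cdot \frac{1}{83} \cdot 250 - 24231 = \frac{125}{83} - 24231 = - \frac{2011048}{83}$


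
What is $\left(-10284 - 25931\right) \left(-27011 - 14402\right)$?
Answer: $1499771795$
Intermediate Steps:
$\left(-10284 - 25931\right) \left(-27011 - 14402\right) = \left(-36215\right) \left(-41413\right) = 1499771795$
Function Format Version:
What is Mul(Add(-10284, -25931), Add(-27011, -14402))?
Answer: 1499771795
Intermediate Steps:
Mul(Add(-10284, -25931), Add(-27011, -14402)) = Mul(-36215, -41413) = 1499771795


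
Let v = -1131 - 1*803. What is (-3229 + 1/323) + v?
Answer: -1667648/323 ≈ -5163.0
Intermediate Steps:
v = -1934 (v = -1131 - 803 = -1934)
(-3229 + 1/323) + v = (-3229 + 1/323) - 1934 = -1042966/323 - 1934 = -1667648/323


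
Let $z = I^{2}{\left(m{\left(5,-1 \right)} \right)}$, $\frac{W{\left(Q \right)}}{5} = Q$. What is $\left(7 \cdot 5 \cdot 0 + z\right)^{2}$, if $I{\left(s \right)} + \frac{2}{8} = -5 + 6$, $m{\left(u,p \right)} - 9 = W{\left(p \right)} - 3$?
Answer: $\frac{81}{256} \approx 0.31641$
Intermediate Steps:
$W{\left(Q \right)} = 5 Q$
$m{\left(u,p \right)} = 6 + 5 p$ ($m{\left(u,p \right)} = 9 + \left(5 p - 3\right) = 9 + \left(-3 + 5 p\right) = 6 + 5 p$)
$I{\left(s \right)} = \frac{3}{4}$ ($I{\left(s \right)} = - \frac{1}{4} + \left(-5 + 6\right) = - \frac{1}{4} + 1 = \frac{3}{4}$)
$z = \frac{9}{16}$ ($z = \left(\frac{3}{4}\right)^{2} = \frac{9}{16} \approx 0.5625$)
$\left(7 \cdot 5 \cdot 0 + z\right)^{2} = \left(7 \cdot 5 \cdot 0 + \frac{9}{16}\right)^{2} = \left(7 \cdot 0 + \frac{9}{16}\right)^{2} = \left(0 + \frac{9}{16}\right)^{2} = \left(\frac{9}{16}\right)^{2} = \frac{81}{256}$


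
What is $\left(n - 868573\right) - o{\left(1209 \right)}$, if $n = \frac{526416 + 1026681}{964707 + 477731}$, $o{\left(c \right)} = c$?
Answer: $- \frac{1254605055419}{1442438} \approx -8.6978 \cdot 10^{5}$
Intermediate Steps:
$n = \frac{1553097}{1442438} \approx 1.0767$
$\left(n - 868573\right) - o{\left(1209 \right)} = \left(\frac{1553097}{1442438} - 868573\right) - 1209 = - \frac{1252861147877}{1442438} - 1209 = - \frac{1254605055419}{1442438}$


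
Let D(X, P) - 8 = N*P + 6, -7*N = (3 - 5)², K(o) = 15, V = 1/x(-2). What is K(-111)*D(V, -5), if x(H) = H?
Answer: 1770/7 ≈ 252.86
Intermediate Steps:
V = -½ (V = 1/(-2) = -½ ≈ -0.50000)
N = -4/7 (N = -(3 - 5)²/7 = -⅐*(-2)² = -⅐*4 = -4/7 ≈ -0.57143)
D(X, P) = 14 - 4*P/7 (D(X, P) = 8 + (-4*P/7 + 6) = 8 + (6 - 4*P/7) = 14 - 4*P/7)
K(-111)*D(V, -5) = 15*(14 - 4/7*(-5)) = 15*(14 + 20/7) = 15*(118/7) = 1770/7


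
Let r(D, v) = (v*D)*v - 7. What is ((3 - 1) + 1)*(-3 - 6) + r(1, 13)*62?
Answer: 10017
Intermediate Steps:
r(D, v) = -7 + D*v² (r(D, v) = (D*v)*v - 7 = D*v² - 7 = -7 + D*v²)
((3 - 1) + 1)*(-3 - 6) + r(1, 13)*62 = ((3 - 1) + 1)*(-3 - 6) + (-7 + 1*13²)*62 = (2 + 1)*(-9) + (-7 + 1*169)*62 = 3*(-9) + (-7 + 169)*62 = -27 + 162*62 = -27 + 10044 = 10017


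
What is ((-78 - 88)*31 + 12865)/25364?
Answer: 7719/25364 ≈ 0.30433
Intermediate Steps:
((-78 - 88)*31 + 12865)/25364 = (-166*31 + 12865)*(1/25364) = (-5146 + 12865)*(1/25364) = 7719*(1/25364) = 7719/25364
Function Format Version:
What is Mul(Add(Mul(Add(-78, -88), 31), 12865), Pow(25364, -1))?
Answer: Rational(7719, 25364) ≈ 0.30433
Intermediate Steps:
Mul(Add(Mul(Add(-78, -88), 31), 12865), Pow(25364, -1)) = Mul(Add(Mul(-166, 31), 12865), Rational(1, 25364)) = Mul(Add(-5146, 12865), Rational(1, 25364)) = Mul(7719, Rational(1, 25364)) = Rational(7719, 25364)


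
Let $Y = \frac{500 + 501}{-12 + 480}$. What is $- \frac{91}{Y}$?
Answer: $- \frac{468}{11} \approx -42.545$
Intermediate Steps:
$Y = \frac{77}{36}$ ($Y = \frac{1001}{468} = 1001 \cdot \frac{1}{468} = \frac{77}{36} \approx 2.1389$)
$- \frac{91}{Y} = - \frac{91}{\frac{77}{36}} = \left(-91\right) \frac{36}{77} = - \frac{468}{11}$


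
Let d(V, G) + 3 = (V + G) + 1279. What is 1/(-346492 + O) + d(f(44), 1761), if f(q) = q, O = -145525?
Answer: 1515904376/492017 ≈ 3081.0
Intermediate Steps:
d(V, G) = 1276 + G + V (d(V, G) = -3 + ((V + G) + 1279) = -3 + ((G + V) + 1279) = -3 + (1279 + G + V) = 1276 + G + V)
1/(-346492 + O) + d(f(44), 1761) = 1/(-346492 - 145525) + (1276 + 1761 + 44) = 1/(-492017) + 3081 = -1/492017 + 3081 = 1515904376/492017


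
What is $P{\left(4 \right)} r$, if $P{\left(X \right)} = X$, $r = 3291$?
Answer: $13164$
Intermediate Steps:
$P{\left(4 \right)} r = 4 \cdot 3291 = 13164$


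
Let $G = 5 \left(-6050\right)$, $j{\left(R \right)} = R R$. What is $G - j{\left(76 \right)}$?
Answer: $-36026$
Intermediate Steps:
$j{\left(R \right)} = R^{2}$
$G = -30250$
$G - j{\left(76 \right)} = -30250 - 76^{2} = -30250 - 5776 = -36026$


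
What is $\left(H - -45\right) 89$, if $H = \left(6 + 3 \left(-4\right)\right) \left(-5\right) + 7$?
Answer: $7298$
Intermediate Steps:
$H = 37$ ($H = \left(6 - 12\right) \left(-5\right) + 7 = \left(-6\right) \left(-5\right) + 7 = 30 + 7 = 37$)
$\left(H - -45\right) 89 = \left(37 - -45\right) 89 = \left(37 + 45\right) 89 = 82 \cdot 89 = 7298$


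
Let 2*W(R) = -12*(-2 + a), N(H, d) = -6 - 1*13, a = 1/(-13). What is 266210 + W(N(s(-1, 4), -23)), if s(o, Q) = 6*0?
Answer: 3460892/13 ≈ 2.6622e+5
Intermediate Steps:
s(o, Q) = 0
a = -1/13 ≈ -0.076923
N(H, d) = -19 (N(H, d) = -6 - 13 = -19)
W(R) = 162/13 (W(R) = (-12*(-2 - 1/13))/2 = (-12*(-27/13))/2 = (½)*(324/13) = 162/13)
266210 + W(N(s(-1, 4), -23)) = 266210 + 162/13 = 3460892/13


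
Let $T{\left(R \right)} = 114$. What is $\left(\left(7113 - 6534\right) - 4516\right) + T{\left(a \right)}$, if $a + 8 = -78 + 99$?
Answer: $-3823$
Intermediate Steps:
$a = 13$ ($a = -8 + \left(-78 + 99\right) = -8 + 21 = 13$)
$\left(\left(7113 - 6534\right) - 4516\right) + T{\left(a \right)} = \left(\left(7113 - 6534\right) - 4516\right) + 114 = \left(579 - 4516\right) + 114 = -3937 + 114 = -3823$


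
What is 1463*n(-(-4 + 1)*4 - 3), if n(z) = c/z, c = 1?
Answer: 1463/9 ≈ 162.56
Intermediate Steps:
n(z) = 1/z
1463*n(-(-4 + 1)*4 - 3) = 1463/(-(-4 + 1)*4 - 3) = 1463/(-(-3)*4 - 3) = 1463/(-1*(-12) - 3) = 1463/(12 - 3) = 1463/9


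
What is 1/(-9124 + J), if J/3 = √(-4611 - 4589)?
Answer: -2281/20832544 - 15*I*√23/20832544 ≈ -0.00010949 - 3.4531e-6*I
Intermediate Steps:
J = 60*I*√23 (J = 3*√(-4611 - 4589) = 3*√(-9200) = 3*(20*I*√23) = 60*I*√23 ≈ 287.75*I)
1/(-9124 + J) = 1/(-9124 + 60*I*√23)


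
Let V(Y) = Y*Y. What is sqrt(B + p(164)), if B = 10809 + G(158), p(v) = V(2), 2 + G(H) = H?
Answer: sqrt(10969) ≈ 104.73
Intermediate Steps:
G(H) = -2 + H
V(Y) = Y**2
p(v) = 4 (p(v) = 2**2 = 4)
B = 10965 (B = 10809 + (-2 + 158) = 10809 + 156 = 10965)
sqrt(B + p(164)) = sqrt(10965 + 4) = sqrt(10969)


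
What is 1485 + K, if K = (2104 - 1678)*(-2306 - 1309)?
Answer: -1538505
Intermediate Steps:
K = -1539990 (K = 426*(-3615) = -1539990)
1485 + K = 1485 - 1539990 = -1538505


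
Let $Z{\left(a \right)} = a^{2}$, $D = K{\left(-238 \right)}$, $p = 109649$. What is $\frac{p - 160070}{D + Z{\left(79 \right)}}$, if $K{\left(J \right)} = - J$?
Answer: $- \frac{50421}{6479} \approx -7.7822$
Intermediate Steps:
$D = 238$ ($D = \left(-1\right) \left(-238\right) = 238$)
$\frac{p - 160070}{D + Z{\left(79 \right)}} = \frac{109649 - 160070}{238 + 79^{2}} = - \frac{50421}{238 + 6241} = - \frac{50421}{6479}$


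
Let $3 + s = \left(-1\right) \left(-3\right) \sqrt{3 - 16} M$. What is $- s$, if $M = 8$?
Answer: $3 - 24 i \sqrt{13} \approx 3.0 - 86.533 i$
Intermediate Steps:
$s = -3 + 24 i \sqrt{13}$ ($s = -3 + \left(-1\right) \left(-3\right) \sqrt{3 - 16} \cdot 8 = -3 + 3 \sqrt{3 - 16} \cdot 8 = -3 + 3 \sqrt{-13} \cdot 8 = -3 + 3 i \sqrt{13} \cdot 8 = -3 + 24 i \sqrt{13} \approx -3.0 + 86.533 i$)
$- s = - (-3 + 24 i \sqrt{13}) = 3 - 24 i \sqrt{13}$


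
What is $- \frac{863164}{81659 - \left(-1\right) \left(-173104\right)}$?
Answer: $\frac{863164}{91445} \approx 9.4392$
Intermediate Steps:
$- \frac{863164}{81659 - \left(-1\right) \left(-173104\right)} = - \frac{863164}{81659 - 173104} = - \frac{863164}{-91445} = \left(-863164\right) \left(- \frac{1}{91445}\right) = \frac{863164}{91445}$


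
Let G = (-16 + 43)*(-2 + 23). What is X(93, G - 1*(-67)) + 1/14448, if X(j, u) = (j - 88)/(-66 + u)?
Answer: 9101/1025808 ≈ 0.0088720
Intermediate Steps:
G = 567 (G = 27*21 = 567)
X(j, u) = (-88 + j)/(-66 + u)
X(93, G - 1*(-67)) + 1/14448 = (-88 + 93)/(-66 + (567 - 1*(-67))) + 1/14448 = 5/(-66 + (567 + 67)) + 1/14448 = 5/(-66 + 634) + 1/14448 = 5/568 + 1/14448 = 9101/1025808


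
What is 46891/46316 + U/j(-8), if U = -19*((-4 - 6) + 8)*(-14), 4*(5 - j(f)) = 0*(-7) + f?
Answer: -3473125/46316 ≈ -74.988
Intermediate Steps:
j(f) = 5 - f/4 (j(f) = 5 - (0*(-7) + f)/4 = 5 - (0 + f)/4 = 5 - f/4)
U = -532 (U = -19*(-10 + 8)*(-14) = -19*(-2)*(-14) = 38*(-14) = -532)
46891/46316 + U/j(-8) = 46891/46316 - 532/(5 - ¼*(-8)) = 46891*(1/46316) - 532/(5 + 2) = 46891/46316 - 532/7 = 46891/46316 - 532*⅐ = 46891/46316 - 76 = -3473125/46316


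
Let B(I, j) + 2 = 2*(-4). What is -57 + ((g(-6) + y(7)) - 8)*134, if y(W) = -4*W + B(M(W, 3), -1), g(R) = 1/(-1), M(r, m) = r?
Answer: -6355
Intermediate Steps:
B(I, j) = -10 (B(I, j) = -2 + 2*(-4) = -2 - 8 = -10)
g(R) = -1
y(W) = -10 - 4*W (y(W) = -4*W - 10 = -10 - 4*W)
-57 + ((g(-6) + y(7)) - 8)*134 = -57 + ((-1 + (-10 - 4*7)) - 8)*134 = -57 + ((-1 + (-10 - 28)) - 8)*134 = -57 + ((-1 - 38) - 8)*134 = -57 + (-39 - 8)*134 = -57 - 47*134 = -57 - 6298 = -6355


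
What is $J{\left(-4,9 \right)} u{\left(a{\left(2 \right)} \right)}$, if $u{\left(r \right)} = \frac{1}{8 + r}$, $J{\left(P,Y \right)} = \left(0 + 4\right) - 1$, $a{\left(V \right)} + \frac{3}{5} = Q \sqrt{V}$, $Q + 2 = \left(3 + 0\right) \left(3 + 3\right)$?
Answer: $- \frac{555}{11431} + \frac{1200 \sqrt{2}}{11431} \approx 0.099909$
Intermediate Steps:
$Q = 16$ ($Q = -2 + \left(3 + 0\right) \left(3 + 3\right) = -2 + 3 \cdot 6 = -2 + 18 = 16$)
$a{\left(V \right)} = - \frac{3}{5} + 16 \sqrt{V}$
$J{\left(P,Y \right)} = 3$ ($J{\left(P,Y \right)} = 4 - 1 = 3$)
$J{\left(-4,9 \right)} u{\left(a{\left(2 \right)} \right)} = \frac{3}{8 - \left(\frac{3}{5} - 16 \sqrt{2}\right)} = \frac{3}{\frac{37}{5} + 16 \sqrt{2}}$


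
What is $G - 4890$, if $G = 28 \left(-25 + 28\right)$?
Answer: $-4806$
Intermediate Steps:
$G = 84$ ($G = 28 \cdot 3 = 84$)
$G - 4890 = 84 - 4890 = -4806$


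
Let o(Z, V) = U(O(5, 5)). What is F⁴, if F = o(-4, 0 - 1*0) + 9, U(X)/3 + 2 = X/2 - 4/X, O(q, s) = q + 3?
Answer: 531441/16 ≈ 33215.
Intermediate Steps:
O(q, s) = 3 + q
U(X) = -6 - 12/X + 3*X/2 (U(X) = -6 + 3*(X/2 - 4/X) = -6 + (-12/X + 3*X/2) = -6 - 12/X + 3*X/2)
o(Z, V) = 9/2 (o(Z, V) = -6 - 12/(3 + 5) + 3*(3 + 5)/2 = -6 - 12/8 + (3/2)*8 = -6 - 12*⅛ + 12 = -6 - 3/2 + 12 = 9/2)
F = 27/2 (F = 9/2 + 9 = 27/2 ≈ 13.500)
F⁴ = (27/2)⁴ = 531441/16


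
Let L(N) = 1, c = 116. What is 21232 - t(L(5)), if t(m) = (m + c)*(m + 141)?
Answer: 4618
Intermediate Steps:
t(m) = (116 + m)*(141 + m) (t(m) = (m + 116)*(m + 141) = (116 + m)*(141 + m))
21232 - t(L(5)) = 21232 - (16356 + 1² + 257*1) = 21232 - (16356 + 1 + 257) = 21232 - 1*16614 = 21232 - 16614 = 4618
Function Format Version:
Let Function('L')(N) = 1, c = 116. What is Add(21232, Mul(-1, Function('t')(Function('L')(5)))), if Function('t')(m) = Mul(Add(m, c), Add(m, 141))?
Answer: 4618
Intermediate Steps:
Function('t')(m) = Mul(Add(116, m), Add(141, m)) (Function('t')(m) = Mul(Add(m, 116), Add(m, 141)) = Mul(Add(116, m), Add(141, m)))
Add(21232, Mul(-1, Function('t')(Function('L')(5)))) = Add(21232, Mul(-1, Add(16356, Pow(1, 2), Mul(257, 1)))) = Add(21232, Mul(-1, Add(16356, 1, 257))) = Add(21232, Mul(-1, 16614)) = Add(21232, -16614) = 4618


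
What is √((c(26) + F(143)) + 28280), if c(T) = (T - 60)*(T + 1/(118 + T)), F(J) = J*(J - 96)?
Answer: √4912814/12 ≈ 184.71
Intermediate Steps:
F(J) = J*(-96 + J)
c(T) = (-60 + T)*(T + 1/(118 + T))
√((c(26) + F(143)) + 28280) = √(((-60 + 26³ - 7079*26 + 58*26²)/(118 + 26) + 143*(-96 + 143)) + 28280) = √(((-60 + 17576 - 184054 + 58*676)/144 + 143*47) + 28280) = √(((-60 + 17576 - 184054 + 39208)/144 + 6721) + 28280) = √(((1/144)*(-127330) + 6721) + 28280) = √((-63665/72 + 6721) + 28280) = √(420247/72 + 28280) = √(2456407/72) = √4912814/12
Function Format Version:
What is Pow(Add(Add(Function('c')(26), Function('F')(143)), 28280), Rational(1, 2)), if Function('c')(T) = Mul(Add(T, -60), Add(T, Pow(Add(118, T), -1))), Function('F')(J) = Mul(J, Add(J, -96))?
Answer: Mul(Rational(1, 12), Pow(4912814, Rational(1, 2))) ≈ 184.71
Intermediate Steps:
Function('F')(J) = Mul(J, Add(-96, J))
Function('c')(T) = Mul(Add(-60, T), Add(T, Pow(Add(118, T), -1)))
Pow(Add(Add(Function('c')(26), Function('F')(143)), 28280), Rational(1, 2)) = Pow(Add(Add(Mul(Pow(Add(118, 26), -1), Add(-60, Pow(26, 3), Mul(-7079, 26), Mul(58, Pow(26, 2)))), Mul(143, Add(-96, 143))), 28280), Rational(1, 2)) = Pow(Add(Add(Mul(Pow(144, -1), Add(-60, 17576, -184054, Mul(58, 676))), Mul(143, 47)), 28280), Rational(1, 2)) = Pow(Add(Add(Mul(Rational(1, 144), Add(-60, 17576, -184054, 39208)), 6721), 28280), Rational(1, 2)) = Pow(Add(Add(Mul(Rational(1, 144), -127330), 6721), 28280), Rational(1, 2)) = Pow(Add(Add(Rational(-63665, 72), 6721), 28280), Rational(1, 2)) = Pow(Add(Rational(420247, 72), 28280), Rational(1, 2)) = Pow(Rational(2456407, 72), Rational(1, 2)) = Mul(Rational(1, 12), Pow(4912814, Rational(1, 2)))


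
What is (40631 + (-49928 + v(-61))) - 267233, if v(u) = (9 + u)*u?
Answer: -273358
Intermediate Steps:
v(u) = u*(9 + u)
(40631 + (-49928 + v(-61))) - 267233 = (40631 + (-49928 - 61*(9 - 61))) - 267233 = (40631 + (-49928 - 61*(-52))) - 267233 = (40631 + (-49928 + 3172)) - 267233 = (40631 - 46756) - 267233 = -6125 - 267233 = -273358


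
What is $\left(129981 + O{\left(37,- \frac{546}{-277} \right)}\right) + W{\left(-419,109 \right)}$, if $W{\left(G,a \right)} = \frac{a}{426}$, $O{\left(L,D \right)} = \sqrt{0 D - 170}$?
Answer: $\frac{55372015}{426} + i \sqrt{170} \approx 1.2998 \cdot 10^{5} + 13.038 i$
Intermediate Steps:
$O{\left(L,D \right)} = i \sqrt{170}$ ($O{\left(L,D \right)} = \sqrt{0 - 170} = \sqrt{-170} = i \sqrt{170}$)
$W{\left(G,a \right)} = \frac{a}{426}$ ($W{\left(G,a \right)} = a \frac{1}{426} = \frac{a}{426}$)
$\left(129981 + O{\left(37,- \frac{546}{-277} \right)}\right) + W{\left(-419,109 \right)} = \left(129981 + i \sqrt{170}\right) + \frac{1}{426} \cdot 109 = \left(129981 + i \sqrt{170}\right) + \frac{109}{426} = \frac{55372015}{426} + i \sqrt{170}$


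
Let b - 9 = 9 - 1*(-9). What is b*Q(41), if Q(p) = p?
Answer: 1107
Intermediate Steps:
b = 27 (b = 9 + (9 - 1*(-9)) = 9 + (9 + 9) = 9 + 18 = 27)
b*Q(41) = 27*41 = 1107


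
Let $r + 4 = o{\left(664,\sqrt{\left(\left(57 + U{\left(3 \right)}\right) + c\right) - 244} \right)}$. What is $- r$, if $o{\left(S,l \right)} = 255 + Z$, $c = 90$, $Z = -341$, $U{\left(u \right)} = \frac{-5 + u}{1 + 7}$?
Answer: $90$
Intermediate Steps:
$U{\left(u \right)} = - \frac{5}{8} + \frac{u}{8}$ ($U{\left(u \right)} = \frac{-5 + u}{8} = \left(-5 + u\right) \frac{1}{8} = - \frac{5}{8} + \frac{u}{8}$)
$o{\left(S,l \right)} = -86$ ($o{\left(S,l \right)} = 255 - 341 = -86$)
$r = -90$ ($r = -4 - 86 = -90$)
$- r = \left(-1\right) \left(-90\right) = 90$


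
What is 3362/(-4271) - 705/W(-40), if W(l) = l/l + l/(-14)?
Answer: -7056053/38439 ≈ -183.56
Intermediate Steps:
W(l) = 1 - l/14 (W(l) = 1 + l*(-1/14) = 1 - l/14)
3362/(-4271) - 705/W(-40) = 3362/(-4271) - 705/(1 - 1/14*(-40)) = 3362*(-1/4271) - 705/(1 + 20/7) = -3362/4271 - 705/27/7 = -3362/4271 - 705*7/27 = -3362/4271 - 1645/9 = -7056053/38439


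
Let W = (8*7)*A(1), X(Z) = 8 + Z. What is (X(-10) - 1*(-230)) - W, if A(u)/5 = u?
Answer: -52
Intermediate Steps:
A(u) = 5*u
W = 280 (W = (8*7)*(5*1) = 56*5 = 280)
(X(-10) - 1*(-230)) - W = ((8 - 10) - 1*(-230)) - 1*280 = (-2 + 230) - 280 = 228 - 280 = -52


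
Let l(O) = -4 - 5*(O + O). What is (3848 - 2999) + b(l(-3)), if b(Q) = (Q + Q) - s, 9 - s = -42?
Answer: 850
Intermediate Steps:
s = 51 (s = 9 - 1*(-42) = 9 + 42 = 51)
l(O) = -4 - 10*O (l(O) = -4 - 5*2*O = -4 - 10*O)
b(Q) = -51 + 2*Q (b(Q) = (Q + Q) - 1*51 = 2*Q - 51 = -51 + 2*Q)
(3848 - 2999) + b(l(-3)) = (3848 - 2999) + (-51 + 2*(-4 - 10*(-3))) = 849 + (-51 + 2*(-4 + 30)) = 849 + (-51 + 2*26) = 849 + (-51 + 52) = 849 + 1 = 850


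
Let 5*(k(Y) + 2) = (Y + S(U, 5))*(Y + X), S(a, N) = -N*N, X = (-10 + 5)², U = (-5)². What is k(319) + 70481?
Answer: 453531/5 ≈ 90706.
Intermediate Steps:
U = 25
X = 25 (X = (-5)² = 25)
S(a, N) = -N²
k(Y) = -2 + (-25 + Y)*(25 + Y)/5 (k(Y) = -2 + ((Y - 1*5²)*(Y + 25))/5 = -2 + ((Y - 1*25)*(25 + Y))/5 = -2 + ((Y - 25)*(25 + Y))/5 = -2 + ((-25 + Y)*(25 + Y))/5 = -2 + (-25 + Y)*(25 + Y)/5)
k(319) + 70481 = (-127 + (⅕)*319²) + 70481 = (-127 + (⅕)*101761) + 70481 = (-127 + 101761/5) + 70481 = 101126/5 + 70481 = 453531/5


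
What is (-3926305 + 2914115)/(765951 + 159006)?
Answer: -1012190/924957 ≈ -1.0943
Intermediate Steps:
(-3926305 + 2914115)/(765951 + 159006) = -1012190/924957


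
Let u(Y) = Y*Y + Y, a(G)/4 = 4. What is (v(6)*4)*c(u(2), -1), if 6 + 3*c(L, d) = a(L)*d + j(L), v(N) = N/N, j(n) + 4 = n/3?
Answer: -32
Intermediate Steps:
a(G) = 16 (a(G) = 4*4 = 16)
j(n) = -4 + n/3
u(Y) = Y + Y² (u(Y) = Y² + Y = Y + Y²)
v(N) = 1
c(L, d) = -10/3 + L/9 + 16*d/3 (c(L, d) = -2 + (16*d + (-4 + L/3))/3 = -2 + (-4 + 16*d + L/3)/3 = -2 + (-4/3 + L/9 + 16*d/3) = -10/3 + L/9 + 16*d/3)
(v(6)*4)*c(u(2), -1) = (1*4)*(-10/3 + (2*(1 + 2))/9 + (16/3)*(-1)) = 4*(-10/3 + (2*3)/9 - 16/3) = 4*(-10/3 + (⅑)*6 - 16/3) = 4*(-10/3 + ⅔ - 16/3) = 4*(-8) = -32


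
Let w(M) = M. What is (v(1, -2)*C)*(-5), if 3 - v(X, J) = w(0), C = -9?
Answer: 135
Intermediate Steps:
v(X, J) = 3 (v(X, J) = 3 - 1*0 = 3 + 0 = 3)
(v(1, -2)*C)*(-5) = (3*(-9))*(-5) = -27*(-5) = 135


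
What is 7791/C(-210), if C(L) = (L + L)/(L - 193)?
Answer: 149513/20 ≈ 7475.6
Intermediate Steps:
C(L) = 2*L/(-193 + L) (C(L) = (2*L)/(-193 + L) = 2*L/(-193 + L))
7791/C(-210) = 7791/((2*(-210)/(-193 - 210))) = 7791/((2*(-210)/(-403))) = 7791/((2*(-210)*(-1/403))) = 7791/(420/403) = 7791*(403/420) = 149513/20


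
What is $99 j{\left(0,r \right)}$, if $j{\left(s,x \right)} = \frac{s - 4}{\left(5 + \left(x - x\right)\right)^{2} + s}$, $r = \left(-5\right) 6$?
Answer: $- \frac{396}{25} \approx -15.84$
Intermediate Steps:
$r = -30$
$j{\left(s,x \right)} = \frac{-4 + s}{25 + s}$ ($j{\left(s,x \right)} = \frac{-4 + s}{\left(5 + 0\right)^{2} + s} = \frac{-4 + s}{5^{2} + s} = \frac{-4 + s}{25 + s}$)
$99 j{\left(0,r \right)} = 99 \frac{-4 + 0}{25 + 0} = 99 \cdot \frac{1}{25} \left(-4\right) = 99 \left(- \frac{4}{25}\right) = - \frac{396}{25}$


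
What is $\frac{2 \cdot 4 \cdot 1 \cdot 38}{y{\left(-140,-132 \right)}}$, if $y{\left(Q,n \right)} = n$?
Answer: $- \frac{76}{33} \approx -2.303$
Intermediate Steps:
$\frac{2 \cdot 4 \cdot 1 \cdot 38}{y{\left(-140,-132 \right)}} = \frac{2 \cdot 4 \cdot 1 \cdot 38}{-132} = 2 \cdot 4 \cdot 38 \left(- \frac{1}{132}\right) = 8 \cdot 38 \left(- \frac{1}{132}\right) = 304 \left(- \frac{1}{132}\right) = - \frac{76}{33}$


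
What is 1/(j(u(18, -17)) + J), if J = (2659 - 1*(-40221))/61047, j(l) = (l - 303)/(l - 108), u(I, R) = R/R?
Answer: 6532029/23024354 ≈ 0.28370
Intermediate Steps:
u(I, R) = 1
j(l) = (-303 + l)/(-108 + l)
J = 42880/61047 (J = (2659 + 40221)*(1/61047) = 42880*(1/61047) = 42880/61047 ≈ 0.70241)
1/(j(u(18, -17)) + J) = 1/((-303 + 1)/(-108 + 1) + 42880/61047) = 1/(-302/(-107) + 42880/61047) = 1/(-1/107*(-302) + 42880/61047) = 1/(302/107 + 42880/61047) = 1/(23024354/6532029) = 6532029/23024354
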